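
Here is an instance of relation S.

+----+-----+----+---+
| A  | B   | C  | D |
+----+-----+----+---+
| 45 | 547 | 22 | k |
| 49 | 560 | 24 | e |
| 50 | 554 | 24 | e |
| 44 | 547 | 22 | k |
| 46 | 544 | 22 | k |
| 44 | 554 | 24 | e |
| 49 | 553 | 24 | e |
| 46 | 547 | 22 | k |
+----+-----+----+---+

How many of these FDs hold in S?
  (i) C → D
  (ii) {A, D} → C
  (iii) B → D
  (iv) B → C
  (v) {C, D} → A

(i) C → D: every LHS value maps to a single RHS value — holds.
(ii) {A, D} → C: every LHS value maps to a single RHS value — holds.
(iii) B → D: every LHS value maps to a single RHS value — holds.
(iv) B → C: every LHS value maps to a single RHS value — holds.
(v) {C, D} → A: (C=22, D=k): 4 rows → A takes values {45, 44, 46} — violation; (C=24, D=e): 4 rows → A takes values {49, 50, 44} — violation — fails.
4 of the 5 dependencies hold.

4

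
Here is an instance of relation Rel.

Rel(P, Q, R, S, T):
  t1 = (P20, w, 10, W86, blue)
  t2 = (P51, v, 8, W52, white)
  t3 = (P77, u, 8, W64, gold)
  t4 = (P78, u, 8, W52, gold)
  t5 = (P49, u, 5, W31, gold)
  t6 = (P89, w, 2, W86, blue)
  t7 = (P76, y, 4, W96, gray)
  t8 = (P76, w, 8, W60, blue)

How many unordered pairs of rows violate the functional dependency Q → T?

0

Q=w: all 3 rows agree on T — 0 pairs.
Q=u: all 3 rows agree on T — 0 pairs.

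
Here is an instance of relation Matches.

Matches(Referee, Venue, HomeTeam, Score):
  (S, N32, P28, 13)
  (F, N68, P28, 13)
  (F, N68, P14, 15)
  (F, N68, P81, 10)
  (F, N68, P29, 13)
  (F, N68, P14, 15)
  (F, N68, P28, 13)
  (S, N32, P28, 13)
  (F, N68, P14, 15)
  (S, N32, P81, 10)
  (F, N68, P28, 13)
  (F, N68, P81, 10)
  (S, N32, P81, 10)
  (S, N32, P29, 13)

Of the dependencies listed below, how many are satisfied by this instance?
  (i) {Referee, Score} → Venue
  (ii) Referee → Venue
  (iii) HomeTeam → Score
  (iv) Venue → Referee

(i) {Referee, Score} → Venue: every LHS value maps to a single RHS value — holds.
(ii) Referee → Venue: every LHS value maps to a single RHS value — holds.
(iii) HomeTeam → Score: every LHS value maps to a single RHS value — holds.
(iv) Venue → Referee: every LHS value maps to a single RHS value — holds.
4 of the 4 dependencies hold.

4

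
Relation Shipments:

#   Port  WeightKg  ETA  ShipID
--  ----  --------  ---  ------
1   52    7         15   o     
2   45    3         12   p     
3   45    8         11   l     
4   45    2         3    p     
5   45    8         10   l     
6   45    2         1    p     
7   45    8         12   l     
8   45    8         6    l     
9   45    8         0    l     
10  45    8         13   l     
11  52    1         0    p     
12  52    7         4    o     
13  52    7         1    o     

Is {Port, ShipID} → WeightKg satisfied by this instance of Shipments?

(Port=52, ShipID=o): rows 1, 12, 13 → WeightKg = 7, 7, 7 ✓
(Port=45, ShipID=p): rows 2, 4, 6 → WeightKg takes values {3, 2} — violation
(Port=45, ShipID=l): rows 3, 5, 7, 8, 9, 10 → WeightKg = 8, 8, 8, 8, 8, 8 ✓
(Port=52, ShipID=p): row 11 → WeightKg = 1 ✓
Two rows agree on {Port, ShipID} but differ on WeightKg, so {Port, ShipID} → WeightKg does not hold.

No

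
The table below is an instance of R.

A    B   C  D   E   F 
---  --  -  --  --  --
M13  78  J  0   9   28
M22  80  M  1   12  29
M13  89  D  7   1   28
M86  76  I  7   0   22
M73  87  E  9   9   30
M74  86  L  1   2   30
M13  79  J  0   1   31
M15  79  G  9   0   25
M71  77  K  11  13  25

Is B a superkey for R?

Two distinct rows share B=79, so B does not determine every attribute — not a superkey.

No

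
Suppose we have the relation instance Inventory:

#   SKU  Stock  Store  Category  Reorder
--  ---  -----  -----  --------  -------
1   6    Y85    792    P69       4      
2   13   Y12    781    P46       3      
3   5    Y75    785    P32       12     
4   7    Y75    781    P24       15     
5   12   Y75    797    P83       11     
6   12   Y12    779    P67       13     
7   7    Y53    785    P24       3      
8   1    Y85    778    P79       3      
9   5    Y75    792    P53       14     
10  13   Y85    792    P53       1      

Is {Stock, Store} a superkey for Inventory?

No

Rows 1 and 10 have the same {Stock, Store} value (Stock=Y85, Store=792) but are distinct tuples, so {Stock, Store} does not determine every attribute — not a superkey.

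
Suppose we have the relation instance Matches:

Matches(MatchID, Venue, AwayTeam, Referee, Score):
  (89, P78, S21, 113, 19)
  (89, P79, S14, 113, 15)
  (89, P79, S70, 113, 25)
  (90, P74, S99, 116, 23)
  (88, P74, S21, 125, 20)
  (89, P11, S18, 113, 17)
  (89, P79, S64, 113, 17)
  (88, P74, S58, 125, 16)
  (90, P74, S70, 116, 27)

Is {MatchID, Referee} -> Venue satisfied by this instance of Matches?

No

(MatchID=89, Referee=113): 5 rows → Venue takes values {P78, P79, P11} — violation
(MatchID=90, Referee=116): 2 rows → Venue = P74, P74 ✓
(MatchID=88, Referee=125): 2 rows → Venue = P74, P74 ✓
Two rows agree on {MatchID, Referee} but differ on Venue, so {MatchID, Referee} -> Venue does not hold.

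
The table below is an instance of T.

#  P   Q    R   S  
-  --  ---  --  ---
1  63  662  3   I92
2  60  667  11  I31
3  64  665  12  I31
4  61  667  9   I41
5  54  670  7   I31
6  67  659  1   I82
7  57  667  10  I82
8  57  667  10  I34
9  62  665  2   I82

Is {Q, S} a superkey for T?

Yes

All 9 rows have distinct {Q, S} values, so {Q, S} → (all attributes) holds and {Q, S} is a superkey.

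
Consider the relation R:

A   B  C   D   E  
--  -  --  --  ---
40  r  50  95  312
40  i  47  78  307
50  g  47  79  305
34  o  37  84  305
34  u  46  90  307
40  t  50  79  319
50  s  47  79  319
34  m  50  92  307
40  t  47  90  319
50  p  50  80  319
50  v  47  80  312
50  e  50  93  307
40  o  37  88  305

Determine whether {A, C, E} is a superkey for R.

Yes

All 13 rows have distinct {A, C, E} values, so {A, C, E} → (all attributes) holds and {A, C, E} is a superkey.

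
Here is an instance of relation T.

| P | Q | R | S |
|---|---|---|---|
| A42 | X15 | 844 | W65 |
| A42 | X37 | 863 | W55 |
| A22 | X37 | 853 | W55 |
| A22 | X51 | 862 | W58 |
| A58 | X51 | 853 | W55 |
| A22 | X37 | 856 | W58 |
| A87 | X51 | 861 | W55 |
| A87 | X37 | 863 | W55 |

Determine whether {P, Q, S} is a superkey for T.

Yes

All 8 rows have distinct {P, Q, S} values, so {P, Q, S} → (all attributes) holds and {P, Q, S} is a superkey.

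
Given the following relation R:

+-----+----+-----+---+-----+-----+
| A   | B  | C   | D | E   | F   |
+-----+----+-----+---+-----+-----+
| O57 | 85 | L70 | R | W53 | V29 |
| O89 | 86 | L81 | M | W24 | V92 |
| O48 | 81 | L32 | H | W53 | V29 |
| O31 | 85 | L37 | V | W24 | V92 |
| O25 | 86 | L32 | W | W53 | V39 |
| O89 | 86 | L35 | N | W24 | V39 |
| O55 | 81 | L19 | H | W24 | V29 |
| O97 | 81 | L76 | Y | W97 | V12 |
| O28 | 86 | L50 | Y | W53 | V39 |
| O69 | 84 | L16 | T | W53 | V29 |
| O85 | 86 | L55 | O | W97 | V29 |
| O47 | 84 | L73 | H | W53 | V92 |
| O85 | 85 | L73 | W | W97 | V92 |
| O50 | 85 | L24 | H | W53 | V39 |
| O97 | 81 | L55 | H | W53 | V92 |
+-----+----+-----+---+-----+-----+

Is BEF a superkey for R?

Two distinct rows share (B=86, E=W53, F=V39), so BEF does not determine every attribute — not a superkey.

No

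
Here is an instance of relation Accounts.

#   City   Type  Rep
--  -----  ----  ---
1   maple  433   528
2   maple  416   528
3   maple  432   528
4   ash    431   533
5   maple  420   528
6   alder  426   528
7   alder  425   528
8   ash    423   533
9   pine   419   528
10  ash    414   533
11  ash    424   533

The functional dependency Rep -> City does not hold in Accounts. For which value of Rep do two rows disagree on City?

528

Rep=528: rows 1, 2, 3, 5, 6, 7, 9 → City takes values {maple, alder, pine} — violation
Rep=533: rows 4, 8, 10, 11 → City = ash, ash, ash, ash ✓
The only Rep value with inconsistent City is Rep=528.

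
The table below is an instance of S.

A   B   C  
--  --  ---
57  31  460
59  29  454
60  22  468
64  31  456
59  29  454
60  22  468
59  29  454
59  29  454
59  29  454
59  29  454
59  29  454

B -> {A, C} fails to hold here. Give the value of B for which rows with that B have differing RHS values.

B=31: 2 rows → {A,C} takes values {(57, 460), (64, 456)} — violation
B=29: 7 rows → {A,C} = (59, 454), (59, 454), (59, 454), (59, 454), (59, 454), (59, 454), (59, 454) ✓
B=22: 2 rows → {A,C} = (60, 468), (60, 468) ✓
The only B value with inconsistent RHS is B=31.

31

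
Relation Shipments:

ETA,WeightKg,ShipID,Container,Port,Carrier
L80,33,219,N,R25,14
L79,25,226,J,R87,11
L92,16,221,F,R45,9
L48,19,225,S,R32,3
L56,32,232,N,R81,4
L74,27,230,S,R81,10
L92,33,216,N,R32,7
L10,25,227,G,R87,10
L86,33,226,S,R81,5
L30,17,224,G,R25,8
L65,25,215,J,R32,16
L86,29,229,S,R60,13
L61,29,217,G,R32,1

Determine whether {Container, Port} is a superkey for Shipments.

No

Two distinct rows share (Container=S, Port=R81), so {Container, Port} does not determine every attribute — not a superkey.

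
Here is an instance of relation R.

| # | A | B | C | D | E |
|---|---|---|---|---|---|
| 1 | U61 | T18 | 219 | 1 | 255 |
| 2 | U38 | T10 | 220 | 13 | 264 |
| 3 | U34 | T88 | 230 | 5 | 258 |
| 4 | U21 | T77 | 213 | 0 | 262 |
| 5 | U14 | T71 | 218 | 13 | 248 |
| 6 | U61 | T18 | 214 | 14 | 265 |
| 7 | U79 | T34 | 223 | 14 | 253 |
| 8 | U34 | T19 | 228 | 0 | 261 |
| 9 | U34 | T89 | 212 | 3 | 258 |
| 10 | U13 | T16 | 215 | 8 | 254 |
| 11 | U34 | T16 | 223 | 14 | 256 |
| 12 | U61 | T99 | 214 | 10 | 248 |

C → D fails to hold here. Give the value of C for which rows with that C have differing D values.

C=219: row 1 → D = 1 ✓
C=220: row 2 → D = 13 ✓
C=230: row 3 → D = 5 ✓
C=213: row 4 → D = 0 ✓
C=218: row 5 → D = 13 ✓
C=214: rows 6, 12 → D takes values {14, 10} — violation
C=223: rows 7, 11 → D = 14, 14 ✓
C=228: row 8 → D = 0 ✓
C=212: row 9 → D = 3 ✓
C=215: row 10 → D = 8 ✓
The only C value with inconsistent D is C=214.

214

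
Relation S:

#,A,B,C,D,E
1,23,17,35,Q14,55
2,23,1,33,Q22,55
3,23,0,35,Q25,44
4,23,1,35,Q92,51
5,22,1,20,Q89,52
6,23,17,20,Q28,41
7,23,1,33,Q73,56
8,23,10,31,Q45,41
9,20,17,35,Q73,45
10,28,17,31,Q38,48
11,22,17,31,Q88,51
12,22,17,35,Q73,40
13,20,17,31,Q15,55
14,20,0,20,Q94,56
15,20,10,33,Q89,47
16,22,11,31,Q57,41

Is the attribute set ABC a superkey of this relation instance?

No

Rows 2 and 7 have the same ABC value (A=23, B=1, C=33) but are distinct tuples, so ABC does not determine every attribute — not a superkey.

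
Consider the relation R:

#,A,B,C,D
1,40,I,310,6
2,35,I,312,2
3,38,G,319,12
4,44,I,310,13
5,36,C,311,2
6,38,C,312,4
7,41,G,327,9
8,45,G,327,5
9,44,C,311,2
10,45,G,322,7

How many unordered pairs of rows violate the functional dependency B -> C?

9

B=I: violating pairs (1,2), (2,4) — 2 pairs.
B=G: violating pairs (3,7), (3,8), (3,10), (7,10), (8,10) — 5 pairs.
B=C: violating pairs (5,6), (6,9) — 2 pairs.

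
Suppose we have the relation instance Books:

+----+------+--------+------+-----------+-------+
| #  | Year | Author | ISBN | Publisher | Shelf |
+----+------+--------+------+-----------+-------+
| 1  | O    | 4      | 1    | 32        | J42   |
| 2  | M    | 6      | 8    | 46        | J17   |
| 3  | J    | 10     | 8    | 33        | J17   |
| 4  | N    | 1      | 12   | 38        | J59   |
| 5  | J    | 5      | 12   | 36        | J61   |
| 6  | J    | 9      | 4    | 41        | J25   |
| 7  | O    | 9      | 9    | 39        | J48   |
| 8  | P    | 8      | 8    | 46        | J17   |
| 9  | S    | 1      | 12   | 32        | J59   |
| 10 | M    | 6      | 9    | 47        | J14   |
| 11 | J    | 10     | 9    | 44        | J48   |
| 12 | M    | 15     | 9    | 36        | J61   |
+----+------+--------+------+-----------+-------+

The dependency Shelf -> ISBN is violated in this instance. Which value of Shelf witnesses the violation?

Shelf=J42: row 1 → ISBN = 1 ✓
Shelf=J17: rows 2, 3, 8 → ISBN = 8, 8, 8 ✓
Shelf=J59: rows 4, 9 → ISBN = 12, 12 ✓
Shelf=J61: rows 5, 12 → ISBN takes values {12, 9} — violation
Shelf=J25: row 6 → ISBN = 4 ✓
Shelf=J48: rows 7, 11 → ISBN = 9, 9 ✓
Shelf=J14: row 10 → ISBN = 9 ✓
The only Shelf value with inconsistent ISBN is Shelf=J61.

J61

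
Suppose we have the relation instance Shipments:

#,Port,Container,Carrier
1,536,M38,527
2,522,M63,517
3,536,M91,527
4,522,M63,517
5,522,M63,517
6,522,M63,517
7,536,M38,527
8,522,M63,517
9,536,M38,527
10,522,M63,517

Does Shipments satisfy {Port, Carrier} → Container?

(Port=536, Carrier=527): rows 1, 3, 7, 9 → Container takes values {M38, M91} — violation
(Port=522, Carrier=517): rows 2, 4, 5, 6, 8, 10 → Container = M63, M63, M63, M63, M63, M63 ✓
Two rows agree on {Port, Carrier} but differ on Container, so {Port, Carrier} → Container does not hold.

No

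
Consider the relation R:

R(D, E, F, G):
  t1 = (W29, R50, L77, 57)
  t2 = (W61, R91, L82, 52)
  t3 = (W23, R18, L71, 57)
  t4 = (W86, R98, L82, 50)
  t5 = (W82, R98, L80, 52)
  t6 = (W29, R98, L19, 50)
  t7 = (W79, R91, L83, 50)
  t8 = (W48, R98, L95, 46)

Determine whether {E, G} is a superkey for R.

Rows 4 and 6 have the same {E, G} value (E=R98, G=50) but are distinct tuples, so {E, G} does not determine every attribute — not a superkey.

No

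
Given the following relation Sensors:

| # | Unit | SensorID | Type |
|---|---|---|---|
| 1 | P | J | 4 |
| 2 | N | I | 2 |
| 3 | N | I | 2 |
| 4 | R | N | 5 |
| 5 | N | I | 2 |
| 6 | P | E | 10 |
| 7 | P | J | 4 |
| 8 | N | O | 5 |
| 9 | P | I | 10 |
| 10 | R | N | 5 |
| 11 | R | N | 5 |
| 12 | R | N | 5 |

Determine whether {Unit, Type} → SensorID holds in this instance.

(Unit=P, Type=4): rows 1, 7 → SensorID = J, J ✓
(Unit=N, Type=2): rows 2, 3, 5 → SensorID = I, I, I ✓
(Unit=R, Type=5): rows 4, 10, 11, 12 → SensorID = N, N, N, N ✓
(Unit=P, Type=10): rows 6, 9 → SensorID takes values {E, I} — violation
(Unit=N, Type=5): row 8 → SensorID = O ✓
Two rows agree on {Unit, Type} but differ on SensorID, so {Unit, Type} → SensorID does not hold.

No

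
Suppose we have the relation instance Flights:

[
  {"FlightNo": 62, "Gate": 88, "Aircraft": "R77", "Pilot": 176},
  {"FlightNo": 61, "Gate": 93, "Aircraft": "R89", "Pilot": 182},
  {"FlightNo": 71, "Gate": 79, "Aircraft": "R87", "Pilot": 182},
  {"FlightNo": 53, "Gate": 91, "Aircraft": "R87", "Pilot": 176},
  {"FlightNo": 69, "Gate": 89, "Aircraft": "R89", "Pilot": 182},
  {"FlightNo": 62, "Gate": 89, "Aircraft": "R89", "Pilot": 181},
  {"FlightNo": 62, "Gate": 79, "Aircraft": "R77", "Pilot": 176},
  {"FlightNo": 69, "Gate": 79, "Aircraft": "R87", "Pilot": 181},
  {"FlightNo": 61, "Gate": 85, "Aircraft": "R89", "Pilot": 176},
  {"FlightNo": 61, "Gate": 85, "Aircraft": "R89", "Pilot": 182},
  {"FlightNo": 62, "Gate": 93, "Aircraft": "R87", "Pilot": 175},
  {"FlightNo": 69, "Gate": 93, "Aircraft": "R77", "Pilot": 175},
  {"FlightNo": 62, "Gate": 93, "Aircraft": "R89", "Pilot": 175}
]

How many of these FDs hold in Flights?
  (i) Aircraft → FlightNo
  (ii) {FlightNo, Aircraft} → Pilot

(i) Aircraft → FlightNo: Aircraft=R77: 3 rows → FlightNo takes values {62, 69} — violation; Aircraft=R89: 6 rows → FlightNo takes values {61, 69, 62} — violation; Aircraft=R87: 4 rows → FlightNo takes values {71, 53, 69, 62} — violation — fails.
(ii) {FlightNo, Aircraft} → Pilot: (FlightNo=61, Aircraft=R89): 3 rows → Pilot takes values {182, 176} — violation; (FlightNo=62, Aircraft=R89): 2 rows → Pilot takes values {181, 175} — violation — fails.
None of the 2 dependencies hold.

0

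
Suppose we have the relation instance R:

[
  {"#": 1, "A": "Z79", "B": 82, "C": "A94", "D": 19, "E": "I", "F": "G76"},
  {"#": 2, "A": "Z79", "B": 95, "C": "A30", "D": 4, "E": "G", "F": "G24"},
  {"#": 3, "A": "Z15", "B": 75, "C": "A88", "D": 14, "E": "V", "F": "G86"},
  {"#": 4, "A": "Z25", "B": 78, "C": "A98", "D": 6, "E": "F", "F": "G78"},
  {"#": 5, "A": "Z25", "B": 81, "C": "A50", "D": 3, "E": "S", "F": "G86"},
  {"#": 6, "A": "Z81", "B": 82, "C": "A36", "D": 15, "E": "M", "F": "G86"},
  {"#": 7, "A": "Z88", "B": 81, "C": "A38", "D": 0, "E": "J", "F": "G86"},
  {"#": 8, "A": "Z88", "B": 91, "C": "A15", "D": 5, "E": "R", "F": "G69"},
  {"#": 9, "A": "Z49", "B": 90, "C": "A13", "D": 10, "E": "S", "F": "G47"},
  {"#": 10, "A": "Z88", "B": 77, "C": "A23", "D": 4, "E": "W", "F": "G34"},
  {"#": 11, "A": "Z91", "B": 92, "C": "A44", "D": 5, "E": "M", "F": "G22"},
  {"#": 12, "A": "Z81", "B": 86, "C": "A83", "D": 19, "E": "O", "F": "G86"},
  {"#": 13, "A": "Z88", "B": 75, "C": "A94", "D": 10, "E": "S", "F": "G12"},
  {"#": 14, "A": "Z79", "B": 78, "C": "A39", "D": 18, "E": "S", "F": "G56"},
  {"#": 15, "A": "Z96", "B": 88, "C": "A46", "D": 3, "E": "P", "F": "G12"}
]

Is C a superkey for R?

No

Rows 1 and 13 have the same C value C=A94 but are distinct tuples, so C does not determine every attribute — not a superkey.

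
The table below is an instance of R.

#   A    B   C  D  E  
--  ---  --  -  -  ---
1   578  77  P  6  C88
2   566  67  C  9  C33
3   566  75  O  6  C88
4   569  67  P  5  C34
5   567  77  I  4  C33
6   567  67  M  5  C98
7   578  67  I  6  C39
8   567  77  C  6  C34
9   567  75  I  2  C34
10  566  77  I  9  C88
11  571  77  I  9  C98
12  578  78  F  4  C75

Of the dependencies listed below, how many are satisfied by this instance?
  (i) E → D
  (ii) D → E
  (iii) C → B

(i) E → D: E=C88: rows 1, 3, 10 → D takes values {6, 9} — violation; E=C33: rows 2, 5 → D takes values {9, 4} — violation; E=C34: rows 4, 8, 9 → D takes values {5, 6, 2} — violation; E=C98: rows 6, 11 → D takes values {5, 9} — violation — fails.
(ii) D → E: D=6: rows 1, 3, 7, 8 → E takes values {C88, C39, C34} — violation; D=9: rows 2, 10, 11 → E takes values {C33, C88, C98} — violation; D=5: rows 4, 6 → E takes values {C34, C98} — violation; D=4: rows 5, 12 → E takes values {C33, C75} — violation — fails.
(iii) C → B: C=P: rows 1, 4 → B takes values {77, 67} — violation; C=C: rows 2, 8 → B takes values {67, 77} — violation; C=I: rows 5, 7, 9, 10, 11 → B takes values {77, 67, 75} — violation — fails.
None of the 3 dependencies hold.

0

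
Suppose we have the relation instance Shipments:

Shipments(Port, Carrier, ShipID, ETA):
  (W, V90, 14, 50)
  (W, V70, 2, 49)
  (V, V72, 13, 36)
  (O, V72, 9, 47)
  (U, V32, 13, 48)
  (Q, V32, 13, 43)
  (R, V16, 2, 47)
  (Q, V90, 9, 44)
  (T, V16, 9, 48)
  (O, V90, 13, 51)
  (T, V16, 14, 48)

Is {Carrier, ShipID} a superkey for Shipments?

Two distinct rows share (Carrier=V32, ShipID=13), so {Carrier, ShipID} does not determine every attribute — not a superkey.

No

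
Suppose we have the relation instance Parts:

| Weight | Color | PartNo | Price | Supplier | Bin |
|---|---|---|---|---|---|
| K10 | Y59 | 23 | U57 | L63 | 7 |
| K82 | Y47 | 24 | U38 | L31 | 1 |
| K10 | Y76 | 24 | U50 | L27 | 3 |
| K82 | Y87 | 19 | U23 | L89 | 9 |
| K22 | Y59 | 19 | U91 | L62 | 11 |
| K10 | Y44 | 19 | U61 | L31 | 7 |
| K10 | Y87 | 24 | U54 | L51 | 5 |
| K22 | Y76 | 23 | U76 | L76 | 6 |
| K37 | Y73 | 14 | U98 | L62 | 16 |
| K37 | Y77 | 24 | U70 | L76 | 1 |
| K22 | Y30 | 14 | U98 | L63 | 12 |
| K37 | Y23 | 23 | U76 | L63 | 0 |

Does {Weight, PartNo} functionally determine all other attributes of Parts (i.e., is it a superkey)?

Two distinct rows share (Weight=K10, PartNo=24), so {Weight, PartNo} does not determine every attribute — not a superkey.

No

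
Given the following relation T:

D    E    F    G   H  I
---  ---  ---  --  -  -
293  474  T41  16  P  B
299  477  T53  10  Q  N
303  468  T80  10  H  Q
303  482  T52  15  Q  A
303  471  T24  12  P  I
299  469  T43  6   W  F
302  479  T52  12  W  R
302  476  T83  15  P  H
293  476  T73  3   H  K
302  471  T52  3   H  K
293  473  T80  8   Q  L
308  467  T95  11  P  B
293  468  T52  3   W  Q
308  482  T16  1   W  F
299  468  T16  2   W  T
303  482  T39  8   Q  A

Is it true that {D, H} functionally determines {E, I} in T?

No

(D=293, H=P): 1 row → {E,I} = (474, B) ✓
(D=299, H=Q): 1 row → {E,I} = (477, N) ✓
(D=303, H=H): 1 row → {E,I} = (468, Q) ✓
(D=303, H=Q): 2 rows → {E,I} = (482, A), (482, A) ✓
(D=303, H=P): 1 row → {E,I} = (471, I) ✓
(D=299, H=W): 2 rows → {E,I} takes values {(469, F), (468, T)} — violation
(D=302, H=W): 1 row → {E,I} = (479, R) ✓
(D=302, H=P): 1 row → {E,I} = (476, H) ✓
(D=293, H=H): 1 row → {E,I} = (476, K) ✓
(D=302, H=H): 1 row → {E,I} = (471, K) ✓
(D=293, H=Q): 1 row → {E,I} = (473, L) ✓
(D=308, H=P): 1 row → {E,I} = (467, B) ✓
(D=293, H=W): 1 row → {E,I} = (468, Q) ✓
(D=308, H=W): 1 row → {E,I} = (482, F) ✓
Two rows agree on {D, H} but differ on {E, I}, so {D, H} → {E, I} does not hold.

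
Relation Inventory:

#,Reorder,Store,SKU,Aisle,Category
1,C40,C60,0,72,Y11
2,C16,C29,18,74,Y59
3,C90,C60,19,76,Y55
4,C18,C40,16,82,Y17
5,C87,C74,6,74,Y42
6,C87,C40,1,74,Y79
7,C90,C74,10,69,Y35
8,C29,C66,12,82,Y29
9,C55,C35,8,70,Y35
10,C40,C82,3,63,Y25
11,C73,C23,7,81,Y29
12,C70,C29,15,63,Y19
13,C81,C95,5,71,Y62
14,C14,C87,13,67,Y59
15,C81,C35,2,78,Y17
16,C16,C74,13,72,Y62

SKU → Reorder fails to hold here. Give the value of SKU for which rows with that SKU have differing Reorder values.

SKU=0: row 1 → Reorder = C40 ✓
SKU=18: row 2 → Reorder = C16 ✓
SKU=19: row 3 → Reorder = C90 ✓
SKU=16: row 4 → Reorder = C18 ✓
SKU=6: row 5 → Reorder = C87 ✓
SKU=1: row 6 → Reorder = C87 ✓
SKU=10: row 7 → Reorder = C90 ✓
SKU=12: row 8 → Reorder = C29 ✓
SKU=8: row 9 → Reorder = C55 ✓
SKU=3: row 10 → Reorder = C40 ✓
SKU=7: row 11 → Reorder = C73 ✓
SKU=15: row 12 → Reorder = C70 ✓
SKU=5: row 13 → Reorder = C81 ✓
SKU=13: rows 14, 16 → Reorder takes values {C14, C16} — violation
SKU=2: row 15 → Reorder = C81 ✓
The only SKU value with inconsistent Reorder is SKU=13.

13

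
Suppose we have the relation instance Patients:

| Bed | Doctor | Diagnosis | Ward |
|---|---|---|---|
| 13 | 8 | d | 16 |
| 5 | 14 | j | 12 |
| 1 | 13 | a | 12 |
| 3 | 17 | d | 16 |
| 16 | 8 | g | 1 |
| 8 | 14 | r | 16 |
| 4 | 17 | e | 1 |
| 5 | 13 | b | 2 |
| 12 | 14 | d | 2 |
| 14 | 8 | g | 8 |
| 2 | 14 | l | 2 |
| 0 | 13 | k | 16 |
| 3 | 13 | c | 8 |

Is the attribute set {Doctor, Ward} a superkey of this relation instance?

No

Two distinct rows share (Doctor=14, Ward=2), so {Doctor, Ward} does not determine every attribute — not a superkey.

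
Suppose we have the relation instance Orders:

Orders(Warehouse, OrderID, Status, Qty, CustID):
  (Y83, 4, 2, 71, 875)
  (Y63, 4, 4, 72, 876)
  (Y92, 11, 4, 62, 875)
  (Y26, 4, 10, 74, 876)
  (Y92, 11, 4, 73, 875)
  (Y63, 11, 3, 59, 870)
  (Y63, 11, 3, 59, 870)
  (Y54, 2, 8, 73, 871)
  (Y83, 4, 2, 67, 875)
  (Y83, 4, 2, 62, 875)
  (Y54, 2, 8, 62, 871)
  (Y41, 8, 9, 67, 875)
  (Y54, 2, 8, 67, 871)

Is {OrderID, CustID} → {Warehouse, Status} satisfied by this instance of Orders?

(OrderID=4, CustID=875): 3 rows → {Warehouse,Status} = (Y83, 2), (Y83, 2), (Y83, 2) ✓
(OrderID=4, CustID=876): 2 rows → {Warehouse,Status} takes values {(Y63, 4), (Y26, 10)} — violation
(OrderID=11, CustID=875): 2 rows → {Warehouse,Status} = (Y92, 4), (Y92, 4) ✓
(OrderID=11, CustID=870): 2 rows → {Warehouse,Status} = (Y63, 3), (Y63, 3) ✓
(OrderID=2, CustID=871): 3 rows → {Warehouse,Status} = (Y54, 8), (Y54, 8), (Y54, 8) ✓
(OrderID=8, CustID=875): 1 row → {Warehouse,Status} = (Y41, 9) ✓
Two rows agree on {OrderID, CustID} but differ on {Warehouse, Status}, so {OrderID, CustID} → {Warehouse, Status} does not hold.

No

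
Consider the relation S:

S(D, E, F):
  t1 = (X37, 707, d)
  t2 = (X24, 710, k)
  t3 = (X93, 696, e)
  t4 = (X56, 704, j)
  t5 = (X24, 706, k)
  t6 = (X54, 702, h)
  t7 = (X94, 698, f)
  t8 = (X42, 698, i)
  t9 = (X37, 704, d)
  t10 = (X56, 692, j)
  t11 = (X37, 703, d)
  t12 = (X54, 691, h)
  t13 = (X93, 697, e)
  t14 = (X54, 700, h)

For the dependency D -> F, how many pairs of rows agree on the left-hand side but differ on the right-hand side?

0

D=X37: all 3 rows agree on F — 0 pairs.
D=X24: all 2 rows agree on F — 0 pairs.
D=X93: all 2 rows agree on F — 0 pairs.
D=X56: all 2 rows agree on F — 0 pairs.
D=X54: all 3 rows agree on F — 0 pairs.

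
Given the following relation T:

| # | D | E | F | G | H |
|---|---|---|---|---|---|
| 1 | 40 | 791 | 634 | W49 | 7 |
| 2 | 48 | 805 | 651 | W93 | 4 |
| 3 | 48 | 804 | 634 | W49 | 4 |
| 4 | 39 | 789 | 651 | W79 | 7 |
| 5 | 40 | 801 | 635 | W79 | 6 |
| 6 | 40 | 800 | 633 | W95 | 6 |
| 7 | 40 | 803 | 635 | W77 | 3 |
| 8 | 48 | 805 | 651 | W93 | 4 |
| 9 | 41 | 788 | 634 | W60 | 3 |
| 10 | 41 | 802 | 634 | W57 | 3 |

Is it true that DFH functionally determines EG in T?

No

(D=40, F=634, H=7): row 1 → {E,G} = (791, W49) ✓
(D=48, F=651, H=4): rows 2, 8 → {E,G} = (805, W93), (805, W93) ✓
(D=48, F=634, H=4): row 3 → {E,G} = (804, W49) ✓
(D=39, F=651, H=7): row 4 → {E,G} = (789, W79) ✓
(D=40, F=635, H=6): row 5 → {E,G} = (801, W79) ✓
(D=40, F=633, H=6): row 6 → {E,G} = (800, W95) ✓
(D=40, F=635, H=3): row 7 → {E,G} = (803, W77) ✓
(D=41, F=634, H=3): rows 9, 10 → {E,G} takes values {(788, W60), (802, W57)} — violation
Two rows agree on DFH but differ on EG, so DFH -> EG does not hold.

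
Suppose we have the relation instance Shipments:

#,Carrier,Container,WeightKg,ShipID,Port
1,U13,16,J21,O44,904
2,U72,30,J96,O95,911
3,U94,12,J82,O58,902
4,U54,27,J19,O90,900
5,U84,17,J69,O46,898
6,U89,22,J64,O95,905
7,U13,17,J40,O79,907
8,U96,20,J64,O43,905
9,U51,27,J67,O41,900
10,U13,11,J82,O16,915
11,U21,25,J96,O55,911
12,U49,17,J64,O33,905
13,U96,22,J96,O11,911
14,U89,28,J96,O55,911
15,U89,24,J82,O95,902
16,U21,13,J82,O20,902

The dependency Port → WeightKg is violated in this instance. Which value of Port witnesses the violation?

900

Port=904: row 1 → WeightKg = J21 ✓
Port=911: rows 2, 11, 13, 14 → WeightKg = J96, J96, J96, J96 ✓
Port=902: rows 3, 15, 16 → WeightKg = J82, J82, J82 ✓
Port=900: rows 4, 9 → WeightKg takes values {J19, J67} — violation
Port=898: row 5 → WeightKg = J69 ✓
Port=905: rows 6, 8, 12 → WeightKg = J64, J64, J64 ✓
Port=907: row 7 → WeightKg = J40 ✓
Port=915: row 10 → WeightKg = J82 ✓
The only Port value with inconsistent WeightKg is Port=900.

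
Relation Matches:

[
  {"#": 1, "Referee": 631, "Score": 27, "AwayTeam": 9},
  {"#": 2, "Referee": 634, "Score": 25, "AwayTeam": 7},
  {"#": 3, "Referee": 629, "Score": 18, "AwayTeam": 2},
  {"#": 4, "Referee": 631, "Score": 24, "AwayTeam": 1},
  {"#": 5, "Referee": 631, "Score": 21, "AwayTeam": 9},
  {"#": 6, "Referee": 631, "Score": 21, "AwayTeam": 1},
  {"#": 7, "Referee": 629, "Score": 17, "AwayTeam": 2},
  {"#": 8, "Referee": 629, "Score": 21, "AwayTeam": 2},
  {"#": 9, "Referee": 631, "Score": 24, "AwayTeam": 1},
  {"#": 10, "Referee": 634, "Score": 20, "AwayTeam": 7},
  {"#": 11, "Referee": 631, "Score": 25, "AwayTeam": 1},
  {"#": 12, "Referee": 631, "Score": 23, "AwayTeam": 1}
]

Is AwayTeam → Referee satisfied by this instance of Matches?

Yes

AwayTeam=9: rows 1, 5 → Referee = 631, 631 ✓
AwayTeam=7: rows 2, 10 → Referee = 634, 634 ✓
AwayTeam=2: rows 3, 7, 8 → Referee = 629, 629, 629 ✓
AwayTeam=1: rows 4, 6, 9, 11, 12 → Referee = 631, 631, 631, 631, 631 ✓
Every AwayTeam value is associated with a single Referee value, so AwayTeam → Referee holds.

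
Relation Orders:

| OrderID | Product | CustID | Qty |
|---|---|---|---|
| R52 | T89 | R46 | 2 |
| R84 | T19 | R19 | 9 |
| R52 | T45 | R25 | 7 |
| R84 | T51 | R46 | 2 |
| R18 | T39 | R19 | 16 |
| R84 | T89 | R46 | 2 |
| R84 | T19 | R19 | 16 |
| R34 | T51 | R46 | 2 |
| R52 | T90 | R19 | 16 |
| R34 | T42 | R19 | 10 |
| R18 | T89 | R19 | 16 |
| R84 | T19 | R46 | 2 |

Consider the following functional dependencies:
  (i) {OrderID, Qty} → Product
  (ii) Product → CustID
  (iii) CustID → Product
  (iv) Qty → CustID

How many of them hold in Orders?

(i) {OrderID, Qty} → Product: (OrderID=R84, Qty=2): 3 rows → Product takes values {T51, T89, T19} — violation; (OrderID=R18, Qty=16): 2 rows → Product takes values {T39, T89} — violation — fails.
(ii) Product → CustID: Product=T89: 3 rows → CustID takes values {R46, R19} — violation; Product=T19: 3 rows → CustID takes values {R19, R46} — violation — fails.
(iii) CustID → Product: CustID=R46: 5 rows → Product takes values {T89, T51, T19} — violation; CustID=R19: 6 rows → Product takes values {T19, T39, T90, T42, T89} — violation — fails.
(iv) Qty → CustID: every LHS value maps to a single RHS value — holds.
1 of the 4 dependencies holds.

1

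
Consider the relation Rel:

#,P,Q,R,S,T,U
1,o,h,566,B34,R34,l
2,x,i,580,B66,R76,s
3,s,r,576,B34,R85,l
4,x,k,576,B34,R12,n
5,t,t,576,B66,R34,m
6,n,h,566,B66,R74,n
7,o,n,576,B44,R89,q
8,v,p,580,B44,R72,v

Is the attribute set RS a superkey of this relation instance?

Rows 3 and 4 have the same RS value (R=576, S=B34) but are distinct tuples, so RS does not determine every attribute — not a superkey.

No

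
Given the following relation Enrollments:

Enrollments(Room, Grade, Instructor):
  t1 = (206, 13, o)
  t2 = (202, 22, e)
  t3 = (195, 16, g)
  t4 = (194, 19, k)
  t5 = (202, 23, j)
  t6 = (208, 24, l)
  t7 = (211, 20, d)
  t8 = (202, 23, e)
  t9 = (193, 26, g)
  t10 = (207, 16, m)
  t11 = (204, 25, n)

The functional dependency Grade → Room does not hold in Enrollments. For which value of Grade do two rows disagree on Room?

Grade=13: row 1 → Room = 206 ✓
Grade=22: row 2 → Room = 202 ✓
Grade=16: rows 3, 10 → Room takes values {195, 207} — violation
Grade=19: row 4 → Room = 194 ✓
Grade=23: rows 5, 8 → Room = 202, 202 ✓
Grade=24: row 6 → Room = 208 ✓
Grade=20: row 7 → Room = 211 ✓
Grade=26: row 9 → Room = 193 ✓
Grade=25: row 11 → Room = 204 ✓
The only Grade value with inconsistent Room is Grade=16.

16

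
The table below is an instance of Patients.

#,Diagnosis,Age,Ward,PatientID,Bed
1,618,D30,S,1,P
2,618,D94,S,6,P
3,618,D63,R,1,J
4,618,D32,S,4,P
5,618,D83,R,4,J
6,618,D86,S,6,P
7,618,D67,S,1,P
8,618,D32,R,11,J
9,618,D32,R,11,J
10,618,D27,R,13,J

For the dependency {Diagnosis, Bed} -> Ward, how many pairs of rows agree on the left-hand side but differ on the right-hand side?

0

(Diagnosis=618, Bed=P): all 5 rows agree on Ward — 0 pairs.
(Diagnosis=618, Bed=J): all 5 rows agree on Ward — 0 pairs.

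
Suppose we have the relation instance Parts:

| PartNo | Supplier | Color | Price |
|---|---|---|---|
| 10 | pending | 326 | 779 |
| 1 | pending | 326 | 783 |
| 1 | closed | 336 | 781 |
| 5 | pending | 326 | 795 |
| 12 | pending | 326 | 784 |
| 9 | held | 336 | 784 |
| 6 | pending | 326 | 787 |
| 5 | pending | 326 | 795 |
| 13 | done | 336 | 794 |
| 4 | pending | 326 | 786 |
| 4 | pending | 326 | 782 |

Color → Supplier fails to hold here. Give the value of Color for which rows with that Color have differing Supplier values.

336

Color=326: 8 rows → Supplier = pending, pending, pending, pending, pending, pending, pending, pending ✓
Color=336: 3 rows → Supplier takes values {closed, held, done} — violation
The only Color value with inconsistent Supplier is Color=336.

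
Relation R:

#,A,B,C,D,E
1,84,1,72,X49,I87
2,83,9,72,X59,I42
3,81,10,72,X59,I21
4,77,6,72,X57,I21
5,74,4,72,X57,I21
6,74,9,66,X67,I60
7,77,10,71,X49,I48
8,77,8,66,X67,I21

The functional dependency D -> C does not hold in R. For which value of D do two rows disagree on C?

D=X49: rows 1, 7 → C takes values {72, 71} — violation
D=X59: rows 2, 3 → C = 72, 72 ✓
D=X57: rows 4, 5 → C = 72, 72 ✓
D=X67: rows 6, 8 → C = 66, 66 ✓
The only D value with inconsistent C is D=X49.

X49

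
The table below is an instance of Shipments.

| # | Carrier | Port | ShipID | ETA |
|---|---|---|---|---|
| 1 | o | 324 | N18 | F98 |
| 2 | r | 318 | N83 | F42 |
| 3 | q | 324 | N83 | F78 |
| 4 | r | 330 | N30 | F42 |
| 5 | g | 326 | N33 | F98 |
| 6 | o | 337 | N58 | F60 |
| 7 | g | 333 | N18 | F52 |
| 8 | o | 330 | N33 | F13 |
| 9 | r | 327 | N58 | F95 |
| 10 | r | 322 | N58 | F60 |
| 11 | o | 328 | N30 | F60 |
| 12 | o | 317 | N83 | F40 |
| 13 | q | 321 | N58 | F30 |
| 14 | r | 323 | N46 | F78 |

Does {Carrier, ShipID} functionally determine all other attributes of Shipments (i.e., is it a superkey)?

No

Rows 9 and 10 have the same {Carrier, ShipID} value (Carrier=r, ShipID=N58) but are distinct tuples, so {Carrier, ShipID} does not determine every attribute — not a superkey.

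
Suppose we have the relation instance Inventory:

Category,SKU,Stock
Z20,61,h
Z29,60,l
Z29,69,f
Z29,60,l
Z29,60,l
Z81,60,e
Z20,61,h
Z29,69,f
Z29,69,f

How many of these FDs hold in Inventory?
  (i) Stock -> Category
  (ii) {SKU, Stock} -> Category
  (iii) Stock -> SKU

3

(i) Stock -> Category: every LHS value maps to a single RHS value — holds.
(ii) {SKU, Stock} -> Category: every LHS value maps to a single RHS value — holds.
(iii) Stock -> SKU: every LHS value maps to a single RHS value — holds.
3 of the 3 dependencies hold.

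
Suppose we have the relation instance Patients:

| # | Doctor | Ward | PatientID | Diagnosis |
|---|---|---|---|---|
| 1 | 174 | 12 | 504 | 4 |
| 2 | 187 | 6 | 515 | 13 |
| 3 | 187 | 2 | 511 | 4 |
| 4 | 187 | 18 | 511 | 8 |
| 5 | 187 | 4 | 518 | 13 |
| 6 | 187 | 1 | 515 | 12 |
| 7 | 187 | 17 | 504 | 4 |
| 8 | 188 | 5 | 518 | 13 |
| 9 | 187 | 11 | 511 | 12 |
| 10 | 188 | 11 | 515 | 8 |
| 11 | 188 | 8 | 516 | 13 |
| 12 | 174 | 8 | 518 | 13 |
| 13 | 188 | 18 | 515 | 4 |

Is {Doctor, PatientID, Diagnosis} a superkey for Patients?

Yes

All 13 rows have distinct {Doctor, PatientID, Diagnosis} values, so {Doctor, PatientID, Diagnosis} → (all attributes) holds and {Doctor, PatientID, Diagnosis} is a superkey.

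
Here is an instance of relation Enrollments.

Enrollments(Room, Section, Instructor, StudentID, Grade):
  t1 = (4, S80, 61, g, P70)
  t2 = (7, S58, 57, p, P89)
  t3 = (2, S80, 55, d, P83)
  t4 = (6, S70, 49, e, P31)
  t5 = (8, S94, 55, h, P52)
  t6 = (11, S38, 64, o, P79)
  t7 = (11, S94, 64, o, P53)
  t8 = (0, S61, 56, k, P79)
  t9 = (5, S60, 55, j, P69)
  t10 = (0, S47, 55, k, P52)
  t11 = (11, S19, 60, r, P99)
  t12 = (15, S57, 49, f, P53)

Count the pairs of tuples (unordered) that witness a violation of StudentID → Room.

0

StudentID=o: all 2 rows agree on Room — 0 pairs.
StudentID=k: all 2 rows agree on Room — 0 pairs.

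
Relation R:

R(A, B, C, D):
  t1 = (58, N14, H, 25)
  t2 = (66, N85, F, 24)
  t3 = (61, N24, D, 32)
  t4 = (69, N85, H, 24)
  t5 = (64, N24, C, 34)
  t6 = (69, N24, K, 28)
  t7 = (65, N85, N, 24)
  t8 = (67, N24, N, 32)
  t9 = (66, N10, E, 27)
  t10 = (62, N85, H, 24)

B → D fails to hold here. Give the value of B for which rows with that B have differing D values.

N24

B=N14: row 1 → D = 25 ✓
B=N85: rows 2, 4, 7, 10 → D = 24, 24, 24, 24 ✓
B=N24: rows 3, 5, 6, 8 → D takes values {32, 34, 28} — violation
B=N10: row 9 → D = 27 ✓
The only B value with inconsistent D is B=N24.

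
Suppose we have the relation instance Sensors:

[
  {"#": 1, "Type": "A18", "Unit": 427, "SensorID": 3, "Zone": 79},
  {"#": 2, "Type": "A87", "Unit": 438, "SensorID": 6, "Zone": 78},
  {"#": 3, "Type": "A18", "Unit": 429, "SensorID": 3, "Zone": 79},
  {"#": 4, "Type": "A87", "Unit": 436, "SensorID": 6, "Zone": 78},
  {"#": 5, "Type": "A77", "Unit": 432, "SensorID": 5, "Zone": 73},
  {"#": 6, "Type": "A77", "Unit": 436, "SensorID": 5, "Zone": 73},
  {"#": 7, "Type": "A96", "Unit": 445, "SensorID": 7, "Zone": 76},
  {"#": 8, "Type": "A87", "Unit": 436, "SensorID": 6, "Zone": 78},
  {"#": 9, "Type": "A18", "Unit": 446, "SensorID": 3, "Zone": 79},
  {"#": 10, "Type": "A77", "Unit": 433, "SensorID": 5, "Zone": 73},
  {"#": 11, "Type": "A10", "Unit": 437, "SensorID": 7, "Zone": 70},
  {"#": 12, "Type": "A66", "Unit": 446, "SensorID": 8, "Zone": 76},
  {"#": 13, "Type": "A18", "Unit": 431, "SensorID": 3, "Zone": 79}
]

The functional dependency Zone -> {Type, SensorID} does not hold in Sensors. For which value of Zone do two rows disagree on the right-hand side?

76

Zone=79: rows 1, 3, 9, 13 → {Type,SensorID} = (A18, 3), (A18, 3), (A18, 3), (A18, 3) ✓
Zone=78: rows 2, 4, 8 → {Type,SensorID} = (A87, 6), (A87, 6), (A87, 6) ✓
Zone=73: rows 5, 6, 10 → {Type,SensorID} = (A77, 5), (A77, 5), (A77, 5) ✓
Zone=76: rows 7, 12 → {Type,SensorID} takes values {(A96, 7), (A66, 8)} — violation
Zone=70: row 11 → {Type,SensorID} = (A10, 7) ✓
The only Zone value with inconsistent RHS is Zone=76.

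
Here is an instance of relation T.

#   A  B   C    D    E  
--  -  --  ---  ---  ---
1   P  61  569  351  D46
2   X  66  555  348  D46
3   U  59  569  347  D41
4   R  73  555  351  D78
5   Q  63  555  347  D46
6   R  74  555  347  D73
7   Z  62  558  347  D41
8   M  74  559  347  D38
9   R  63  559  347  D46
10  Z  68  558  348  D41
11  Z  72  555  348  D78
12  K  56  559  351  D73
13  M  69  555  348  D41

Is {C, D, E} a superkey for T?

All 13 rows have distinct {C, D, E} values, so {C, D, E} → (all attributes) holds and {C, D, E} is a superkey.

Yes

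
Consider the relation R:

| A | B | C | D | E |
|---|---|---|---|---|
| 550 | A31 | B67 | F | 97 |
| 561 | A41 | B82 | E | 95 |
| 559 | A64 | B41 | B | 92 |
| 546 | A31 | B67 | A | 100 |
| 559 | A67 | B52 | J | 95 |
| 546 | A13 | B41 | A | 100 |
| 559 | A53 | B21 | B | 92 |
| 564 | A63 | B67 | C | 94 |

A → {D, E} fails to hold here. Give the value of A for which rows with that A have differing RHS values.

559

A=550: 1 row → {D,E} = (F, 97) ✓
A=561: 1 row → {D,E} = (E, 95) ✓
A=559: 3 rows → {D,E} takes values {(B, 92), (J, 95)} — violation
A=546: 2 rows → {D,E} = (A, 100), (A, 100) ✓
A=564: 1 row → {D,E} = (C, 94) ✓
The only A value with inconsistent RHS is A=559.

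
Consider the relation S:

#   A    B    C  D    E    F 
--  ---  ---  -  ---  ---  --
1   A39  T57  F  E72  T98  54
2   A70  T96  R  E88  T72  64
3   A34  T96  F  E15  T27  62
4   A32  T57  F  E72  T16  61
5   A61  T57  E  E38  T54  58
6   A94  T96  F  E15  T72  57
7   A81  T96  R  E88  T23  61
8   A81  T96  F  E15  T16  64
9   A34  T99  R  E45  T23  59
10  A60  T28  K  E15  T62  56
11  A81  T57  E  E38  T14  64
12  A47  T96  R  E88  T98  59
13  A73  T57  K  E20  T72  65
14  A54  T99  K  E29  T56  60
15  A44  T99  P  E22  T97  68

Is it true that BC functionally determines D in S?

Yes

(B=T57, C=F): rows 1, 4 → D = E72, E72 ✓
(B=T96, C=R): rows 2, 7, 12 → D = E88, E88, E88 ✓
(B=T96, C=F): rows 3, 6, 8 → D = E15, E15, E15 ✓
(B=T57, C=E): rows 5, 11 → D = E38, E38 ✓
(B=T99, C=R): row 9 → D = E45 ✓
(B=T28, C=K): row 10 → D = E15 ✓
(B=T57, C=K): row 13 → D = E20 ✓
(B=T99, C=K): row 14 → D = E29 ✓
(B=T99, C=P): row 15 → D = E22 ✓
Every BC value is associated with a single D value, so BC → D holds.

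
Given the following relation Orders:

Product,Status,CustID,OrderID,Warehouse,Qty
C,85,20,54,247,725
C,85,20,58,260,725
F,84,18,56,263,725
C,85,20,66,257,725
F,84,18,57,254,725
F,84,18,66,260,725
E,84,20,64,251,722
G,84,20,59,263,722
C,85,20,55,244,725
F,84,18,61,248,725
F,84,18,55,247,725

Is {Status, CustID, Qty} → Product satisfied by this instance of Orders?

No

(Status=85, CustID=20, Qty=725): 4 rows → Product = C, C, C, C ✓
(Status=84, CustID=18, Qty=725): 5 rows → Product = F, F, F, F, F ✓
(Status=84, CustID=20, Qty=722): 2 rows → Product takes values {E, G} — violation
Two rows agree on {Status, CustID, Qty} but differ on Product, so {Status, CustID, Qty} → Product does not hold.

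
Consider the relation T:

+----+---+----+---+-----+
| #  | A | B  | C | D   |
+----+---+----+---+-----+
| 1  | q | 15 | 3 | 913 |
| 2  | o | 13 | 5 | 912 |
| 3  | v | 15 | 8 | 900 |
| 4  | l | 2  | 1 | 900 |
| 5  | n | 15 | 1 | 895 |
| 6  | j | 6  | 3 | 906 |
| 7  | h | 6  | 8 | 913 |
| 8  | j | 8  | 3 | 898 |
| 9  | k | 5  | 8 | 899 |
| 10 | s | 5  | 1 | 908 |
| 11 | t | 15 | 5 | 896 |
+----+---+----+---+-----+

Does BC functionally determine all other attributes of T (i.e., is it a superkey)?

All 11 rows have distinct BC values, so BC → (all attributes) holds and BC is a superkey.

Yes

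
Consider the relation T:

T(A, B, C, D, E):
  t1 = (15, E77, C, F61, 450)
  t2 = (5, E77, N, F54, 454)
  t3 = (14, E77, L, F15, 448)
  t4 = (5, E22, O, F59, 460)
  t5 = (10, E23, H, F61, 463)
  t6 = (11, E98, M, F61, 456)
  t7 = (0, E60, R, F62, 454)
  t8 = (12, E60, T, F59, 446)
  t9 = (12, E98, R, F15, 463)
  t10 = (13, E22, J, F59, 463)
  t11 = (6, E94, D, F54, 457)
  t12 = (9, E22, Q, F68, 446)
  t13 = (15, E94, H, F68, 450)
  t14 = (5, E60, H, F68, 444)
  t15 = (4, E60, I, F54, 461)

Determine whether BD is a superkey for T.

No

Rows 4 and 10 have the same BD value (B=E22, D=F59) but are distinct tuples, so BD does not determine every attribute — not a superkey.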